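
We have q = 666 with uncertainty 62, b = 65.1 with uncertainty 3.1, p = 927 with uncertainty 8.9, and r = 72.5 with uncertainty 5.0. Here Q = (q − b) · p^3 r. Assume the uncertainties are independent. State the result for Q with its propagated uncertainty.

(3.47 ± 0.443) × 10^13

Let u = q − b = 601. δu = √(δq² + δb²) = √(3840 + 9.61) = 62.1, so δu/u = 0.103.
Q is then a monomial in u, p, r:
δQ/Q = √((δu/u)² + (3·δp/p)² + (1·δr/r)²) = √(0.0107 + 0.000830 + 0.00476) = 0.128
Q = 3.47e+13, so δQ = 0.128 × 3.47e+13 = 4.43e+12.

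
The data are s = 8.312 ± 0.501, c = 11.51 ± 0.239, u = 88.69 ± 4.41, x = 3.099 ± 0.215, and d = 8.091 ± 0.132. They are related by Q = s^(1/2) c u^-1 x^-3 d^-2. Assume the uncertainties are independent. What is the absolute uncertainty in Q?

4.22e-05

For a monomial Q ∝ s^(1/2), c, u^-1, x^-3, d^-2, fractional errors add in quadrature:
  (½·δs/s)² = (0.5×0.0603)² = 0.000908;  (1·δc/c)² = (1×0.0208)² = 0.000431;  (-1·δu/u)² = (-1×0.0497)² = 0.00247;  (-3·δx/x)² = (-3×0.0694)² = 0.0433;  (-2·δd/d)² = (-2×0.0163)² = 0.00106
δQ/Q = √(0.0482) = 0.220
Q = 0.0001920, so δQ = 0.220 × 0.0001920 = 4.22e-05.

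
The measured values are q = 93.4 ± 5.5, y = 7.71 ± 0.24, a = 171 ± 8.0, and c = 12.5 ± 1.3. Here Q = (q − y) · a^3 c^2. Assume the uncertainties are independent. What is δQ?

1.73e+10

Let u = q − y = 85.7. δu = √(δq² + δy²) = √(30.2 + 0.0576) = 5.51, so δu/u = 0.0642.
Q is then a monomial in u, a, c:
δQ/Q = √((δu/u)² + (3·δa/a)² + (2·δc/c)²) = √(0.00413 + 0.0197 + 0.0433) = 0.259
Q = 6.69e+10, so δQ = 0.259 × 6.69e+10 = 1.73e+10.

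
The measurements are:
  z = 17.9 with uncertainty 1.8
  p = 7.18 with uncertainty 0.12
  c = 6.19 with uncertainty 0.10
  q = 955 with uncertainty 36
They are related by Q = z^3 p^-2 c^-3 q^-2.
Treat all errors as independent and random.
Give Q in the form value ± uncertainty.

For a monomial Q ∝ z^3, p^-2, c^-3, q^-2, fractional errors add in quadrature:
  (3·δz/z)² = (3×0.101)² = 0.0910;  (-2·δp/p)² = (-2×0.0167)² = 0.00112;  (-3·δc/c)² = (-3×0.0162)² = 0.00235;  (-2·δq/q)² = (-2×0.0377)² = 0.00568
δQ/Q = √(0.100) = 0.316
Q = 5.14e-07, so δQ = 0.316 × 5.14e-07 = 1.63e-07.

(5.14 ± 1.63) × 10^-7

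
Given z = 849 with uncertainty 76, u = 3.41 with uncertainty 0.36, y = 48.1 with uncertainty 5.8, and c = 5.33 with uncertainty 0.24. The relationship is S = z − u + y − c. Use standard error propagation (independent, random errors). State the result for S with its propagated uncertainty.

Sums and differences: (δS)² = Σ (cᵢ δxᵢ)².
  (δz)² = 5780;  (δu)² = 0.130;  (δy)² = 33.6;  (δc)² = 0.0576
δS = √(5810) = 76.2
S = 888.

888 ± 76.2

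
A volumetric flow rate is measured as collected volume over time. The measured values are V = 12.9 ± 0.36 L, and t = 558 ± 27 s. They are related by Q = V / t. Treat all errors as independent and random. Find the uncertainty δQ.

0.00129 L/s

Since Q is a product/quotient, work with relative uncertainties:
  (1·δV/V)² = (1×0.0279)² = 0.000779;  (-1·δt/t)² = (-1×0.0484)² = 0.00234
δQ/Q = √(0.00312) = 0.0559
Q = 0.0231 L/s, so δQ = 0.0559 × 0.0231 = 0.00129 L/s.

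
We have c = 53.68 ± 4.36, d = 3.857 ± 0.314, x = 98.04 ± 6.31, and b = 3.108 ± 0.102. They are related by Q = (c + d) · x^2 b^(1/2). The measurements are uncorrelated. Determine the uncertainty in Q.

Let u = c + d = 57.54. δu = √(δc² + δd²) = √(19.0 + 0.0986) = 4.37, so δu/u = 0.0760.
Q is then a monomial in u, x, b:
δQ/Q = √((δu/u)² + (2·δx/x)² + (½·δb/b)²) = √(0.00577 + 0.0166 + 0.000269) = 0.150
Q = 975000, so δQ = 0.150 × 975000 = 1.47e+05.

1.47e+05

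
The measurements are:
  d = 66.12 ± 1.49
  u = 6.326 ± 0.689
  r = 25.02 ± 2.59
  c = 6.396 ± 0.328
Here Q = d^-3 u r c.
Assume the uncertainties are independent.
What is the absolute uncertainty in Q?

0.000604

Since Q is a product/quotient, work with relative uncertainties:
  (-3·δd/d)² = (-3×0.0225)² = 0.00457;  (1·δu/u)² = (1×0.109)² = 0.0119;  (1·δr/r)² = (1×0.104)² = 0.0107;  (1·δc/c)² = (1×0.0513)² = 0.00263
δQ/Q = √(0.0298) = 0.173
Q = 0.003502, so δQ = 0.173 × 0.003502 = 0.000604.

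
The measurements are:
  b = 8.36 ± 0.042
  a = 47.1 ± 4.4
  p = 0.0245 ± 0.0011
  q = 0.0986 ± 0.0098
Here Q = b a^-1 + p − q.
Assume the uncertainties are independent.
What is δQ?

Let w = b·a^-1 = 0.177. δw/w = √((1·δb/b)² + (-1·δa/a)²) = √(2.52e-05 + 0.00873) = 0.0936, so δw = 0.0166.
Q = w + p − q: δQ = √(δw² + δp² + δq²) = √(0.000276 + 1.21e-06 + 9.6e-05) = 0.0193

0.0193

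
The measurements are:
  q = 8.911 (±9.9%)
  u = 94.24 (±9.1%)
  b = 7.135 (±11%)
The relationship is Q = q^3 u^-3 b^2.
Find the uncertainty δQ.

0.0198

Relative error in a monomial: (δQ/Q)² = Σ (nᵢ · δxᵢ/xᵢ)².
  (3·δq/q)² = (3×0.0990)² = 0.0882;  (-3·δu/u)² = (-3×0.0910)² = 0.0745;  (2·δb/b)² = (2×0.110)² = 0.0484
δQ/Q = √(0.211) = 0.459
Q = 0.04304, so δQ = 0.459 × 0.04304 = 0.0198.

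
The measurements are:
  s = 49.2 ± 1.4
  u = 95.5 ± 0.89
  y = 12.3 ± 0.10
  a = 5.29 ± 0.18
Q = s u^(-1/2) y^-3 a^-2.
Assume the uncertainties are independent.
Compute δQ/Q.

Q is a product of powers, so relative uncertainties combine in quadrature:
  (1·δs/s)² = (1×0.0285)² = 0.000810;  (−½·δu/u)² = (-0.5×0.00932)² = 2.17e-05;  (-3·δy/y)² = (-3×0.00813)² = 0.000595;  (-2·δa/a)² = (-2×0.0340)² = 0.00463
δQ/Q = √(0.00606) = 0.0778

0.0778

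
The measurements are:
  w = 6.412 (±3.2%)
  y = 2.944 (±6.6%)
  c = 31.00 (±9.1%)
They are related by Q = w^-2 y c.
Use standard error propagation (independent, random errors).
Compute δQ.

0.287

Each factor contributes (exponent × relative error)² to (δQ/Q)²:
  (-2·δw/w)² = (-2×0.0320)² = 0.00410;  (1·δy/y)² = (1×0.0660)² = 0.00436;  (1·δc/c)² = (1×0.0910)² = 0.00828
δQ/Q = √(0.0167) = 0.129
Q = 2.220, so δQ = 0.129 × 2.220 = 0.287.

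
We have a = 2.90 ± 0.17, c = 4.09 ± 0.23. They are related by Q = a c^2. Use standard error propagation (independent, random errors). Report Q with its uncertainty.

48.5 ± 6.15

Products/powers → add relative errors in quadrature, weighted by exponent:
  (1·δa/a)² = (1×0.0586)² = 0.00344;  (2·δc/c)² = (2×0.0562)² = 0.0126
δQ/Q = √(0.0161) = 0.127
Q = 48.5, so δQ = 0.127 × 48.5 = 6.15.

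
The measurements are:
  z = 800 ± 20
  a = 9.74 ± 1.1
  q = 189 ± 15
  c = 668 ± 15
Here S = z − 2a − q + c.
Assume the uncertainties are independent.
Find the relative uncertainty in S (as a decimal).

S is a linear combination, so absolute uncertainties add in quadrature:
  (δz)² = 400;  (2·δa)² = 4.84;  (δq)² = 225;  (δc)² = 225
δS = √(855) = 29.2
S = 1260, so δS/S = 29.2/1260 = 0.0232.

0.0232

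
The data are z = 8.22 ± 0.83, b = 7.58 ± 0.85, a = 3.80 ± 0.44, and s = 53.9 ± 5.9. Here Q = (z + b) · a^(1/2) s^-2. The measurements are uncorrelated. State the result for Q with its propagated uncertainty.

Let u = z + b = 15.8. δu = √(δz² + δb²) = √(0.689 + 0.722) = 1.19, so δu/u = 0.0752.
Q is then a monomial in u, a, s:
δQ/Q = √((δu/u)² + (½·δa/a)² + (-2·δs/s)²) = √(0.00565 + 0.00335 + 0.0479) = 0.239
Q = 0.0106, so δQ = 0.239 × 0.0106 = 0.00253.

0.0106 ± 0.00253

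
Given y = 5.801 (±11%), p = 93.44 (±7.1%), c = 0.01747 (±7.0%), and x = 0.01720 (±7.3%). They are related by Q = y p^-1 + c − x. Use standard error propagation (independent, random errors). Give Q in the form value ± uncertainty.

Let w = y·p^-1 = 0.06208. δw/w = √((1·δy/y)² + (-1·δp/p)²) = √(0.0121 + 0.00504) = 0.131, so δw = 0.00813.
Q = w + c − x: δQ = √(δw² + δc² + δx²) = √(6.61e-05 + 1.5e-06 + 1.58e-06) = 0.00831
Q = 0.06235.

0.06235 ± 0.00831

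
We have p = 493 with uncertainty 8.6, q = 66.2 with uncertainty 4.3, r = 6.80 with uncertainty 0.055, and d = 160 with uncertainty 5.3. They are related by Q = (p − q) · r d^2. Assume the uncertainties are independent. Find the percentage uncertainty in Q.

7.04%

Let u = p − q = 427. δu = √(δp² + δq²) = √(74.0 + 18.5) = 9.62, so δu/u = 0.0225.
Q is then a monomial in u, r, d:
δQ/Q = √((δu/u)² + (1·δr/r)² + (2·δd/d)²) = √(0.000508 + 6.54e-05 + 0.00439) = 0.0704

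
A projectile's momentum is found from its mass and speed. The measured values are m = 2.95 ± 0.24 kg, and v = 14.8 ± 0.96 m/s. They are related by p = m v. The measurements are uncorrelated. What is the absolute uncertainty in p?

4.54 kg·m/s

Products/powers → add relative errors in quadrature, weighted by exponent:
  (1·δm/m)² = (1×0.0814)² = 0.00662;  (1·δv/v)² = (1×0.0649)² = 0.00421
δp/p = √(0.0108) = 0.104
p = 43.7 kg·m/s, so δp = 0.104 × 43.7 = 4.54 kg·m/s.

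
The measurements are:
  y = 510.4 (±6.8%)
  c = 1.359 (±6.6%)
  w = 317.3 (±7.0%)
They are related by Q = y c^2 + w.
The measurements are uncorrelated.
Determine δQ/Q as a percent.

Let p = y·c^2 = 942.6. δp/p = √((1·δy/y)² + (2·δc/c)²) = √(0.00462 + 0.0174) = 0.148, so δp = 140.
Q = p + w: δQ = √(δp² + δw²) = √(19600 + 493) = 142
Q = 1260, so δQ/Q = 142/1260 = 0.112.

11.2%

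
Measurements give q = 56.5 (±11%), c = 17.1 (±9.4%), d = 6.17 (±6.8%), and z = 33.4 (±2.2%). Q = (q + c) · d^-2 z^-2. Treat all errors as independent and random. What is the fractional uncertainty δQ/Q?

Let u = q + c = 73.6. δu = √(δq² + δc²) = √(38.6 + 2.58) = 6.42, so δu/u = 0.0872.
Q is then a monomial in u, d, z:
δQ/Q = √((δu/u)² + (-2·δd/d)² + (-2·δz/z)²) = √(0.00761 + 0.0185 + 0.00194) = 0.167

0.167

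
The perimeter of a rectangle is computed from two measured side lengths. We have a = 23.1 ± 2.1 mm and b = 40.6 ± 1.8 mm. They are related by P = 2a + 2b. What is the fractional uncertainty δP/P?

Each term contributes (cᵢ δxᵢ)² to (δP)²:
  (2·δa)² = 17.6;  (2·δb)² = 13.0
δP = √(30.6) = 5.53 mm
P = 127 mm, so δP/P = 5.53/127 = 0.0434.

0.0434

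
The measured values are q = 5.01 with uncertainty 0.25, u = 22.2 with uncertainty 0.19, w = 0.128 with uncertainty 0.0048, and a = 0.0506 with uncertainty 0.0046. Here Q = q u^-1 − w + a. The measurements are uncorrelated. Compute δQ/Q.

Let p = q·u^-1 = 0.226. δp/p = √((1·δq/q)² + (-1·δu/u)²) = √(0.00249 + 7.32e-05) = 0.0506, so δp = 0.0114.
Q = p − w + a: δQ = √(δp² + δw² + δa²) = √(0.000131 + 2.3e-05 + 2.12e-05) = 0.0132
Q = 0.148, so δQ/Q = 0.0132/0.148 = 0.0892.

0.0892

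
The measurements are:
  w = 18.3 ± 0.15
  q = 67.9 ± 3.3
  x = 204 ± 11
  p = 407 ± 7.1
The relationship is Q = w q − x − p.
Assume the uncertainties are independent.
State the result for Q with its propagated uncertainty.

Let h = w·q = 1240. δh/h = √((1·δw/w)² + (1·δq/q)²) = √(6.72e-05 + 0.00236) = 0.0493, so δh = 61.2.
Q = h − x − p: δQ = √(δh² + δx² + δp²) = √(3750 + 121 + 50.4) = 62.6
Q = 632.

632 ± 62.6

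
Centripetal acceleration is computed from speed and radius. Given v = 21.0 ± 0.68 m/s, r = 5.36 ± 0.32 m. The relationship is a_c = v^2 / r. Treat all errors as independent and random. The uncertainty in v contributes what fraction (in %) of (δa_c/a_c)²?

(δa_c/a_c)² = (2·δv/v)² + (-1·δr/r)²
  v term: (2×0.0324)² = 0.00419
  r term: (-1×0.0597)² = 0.00356
Total = 0.00776. Share from v = 0.00419/0.00776 = 0.541.

54.1%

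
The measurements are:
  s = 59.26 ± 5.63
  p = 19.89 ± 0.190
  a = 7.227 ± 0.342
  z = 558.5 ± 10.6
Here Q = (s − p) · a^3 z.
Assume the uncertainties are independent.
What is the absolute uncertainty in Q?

Let u = s − p = 39.37. δu = √(δs² + δp²) = √(31.7 + 0.0361) = 5.63, so δu/u = 0.143.
Q is then a monomial in u, a, z:
δQ/Q = √((δu/u)² + (3·δa/a)² + (1·δz/z)²) = √(0.0205 + 0.0202 + 0.000360) = 0.202
Q = 8.3e+06, so δQ = 0.202 × 8.3e+06 = 1.68e+06.

1.68e+06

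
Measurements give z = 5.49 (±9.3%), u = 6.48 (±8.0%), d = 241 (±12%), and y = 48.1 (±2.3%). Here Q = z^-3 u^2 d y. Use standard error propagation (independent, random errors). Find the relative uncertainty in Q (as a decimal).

Relative error in a monomial: (δQ/Q)² = Σ (nᵢ · δxᵢ/xᵢ)².
  (-3·δz/z)² = (-3×0.0930)² = 0.0778;  (2·δu/u)² = (2×0.0800)² = 0.0256;  (1·δd/d)² = (1×0.120)² = 0.0144;  (1·δy/y)² = (1×0.0230)² = 0.000529
δQ/Q = √(0.118) = 0.344

0.344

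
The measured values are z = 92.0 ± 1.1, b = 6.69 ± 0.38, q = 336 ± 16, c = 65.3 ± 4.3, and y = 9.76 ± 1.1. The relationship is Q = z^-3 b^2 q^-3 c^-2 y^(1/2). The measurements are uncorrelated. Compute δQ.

Products/powers → add relative errors in quadrature, weighted by exponent:
  (-3·δz/z)² = (-3×0.0120)² = 0.00129;  (2·δb/b)² = (2×0.0568)² = 0.0129;  (-3·δq/q)² = (-3×0.0476)² = 0.0204;  (-2·δc/c)² = (-2×0.0658)² = 0.0173;  (½·δy/y)² = (0.5×0.113)² = 0.00318
δQ/Q = √(0.0551) = 0.235
Q = 1.11e-15, so δQ = 0.235 × 1.11e-15 = 2.61e-16.

2.61e-16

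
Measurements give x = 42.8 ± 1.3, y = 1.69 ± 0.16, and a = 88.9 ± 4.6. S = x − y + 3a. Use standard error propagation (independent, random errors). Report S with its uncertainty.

308 ± 13.9

Each term contributes (cᵢ δxᵢ)² to (δS)²:
  (δx)² = 1.69;  (δy)² = 0.0256;  (3·δa)² = 190
δS = √(192) = 13.9
S = 308.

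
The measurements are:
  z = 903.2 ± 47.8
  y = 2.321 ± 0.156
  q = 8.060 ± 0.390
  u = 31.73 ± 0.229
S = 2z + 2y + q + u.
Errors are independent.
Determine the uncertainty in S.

For a sum/difference, combine absolute errors in quadrature:
  (2·δz)² = 9140;  (2·δy)² = 0.0973;  (δq)² = 0.152;  (δu)² = 0.0524
δS = √(9140) = 95.6

95.6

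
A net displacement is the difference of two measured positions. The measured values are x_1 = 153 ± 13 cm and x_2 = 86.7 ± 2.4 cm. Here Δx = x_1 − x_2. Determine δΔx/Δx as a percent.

19.9%

Sums and differences: (δΔx)² = Σ (cᵢ δxᵢ)².
  (δx_1)² = 169;  (δx_2)² = 5.76
δΔx = √(175) = 13.2 cm
Δx = 66.3 cm, so δΔx/Δx = 13.2/66.3 = 0.199.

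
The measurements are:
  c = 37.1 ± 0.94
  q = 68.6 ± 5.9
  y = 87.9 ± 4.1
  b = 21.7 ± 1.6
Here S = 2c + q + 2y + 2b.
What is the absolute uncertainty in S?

Absolute uncertainties add in quadrature for a linear combination:
  (2·δc)² = 3.53;  (δq)² = 34.8;  (2·δy)² = 67.2;  (2·δb)² = 10.2
δS = √(116) = 10.8

10.8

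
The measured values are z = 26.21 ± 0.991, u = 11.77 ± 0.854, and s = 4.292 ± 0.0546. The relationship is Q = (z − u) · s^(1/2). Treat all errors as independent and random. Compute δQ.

Let w = z − u = 14.44. δw = √(δz² + δu²) = √(0.982 + 0.729) = 1.31, so δw/w = 0.0906.
Q is then a monomial in w, s:
δQ/Q = √((δw/w)² + (½·δs/s)²) = √(0.00821 + 4.05e-05) = 0.0908
Q = 29.92, so δQ = 0.0908 × 29.92 = 2.72.

2.72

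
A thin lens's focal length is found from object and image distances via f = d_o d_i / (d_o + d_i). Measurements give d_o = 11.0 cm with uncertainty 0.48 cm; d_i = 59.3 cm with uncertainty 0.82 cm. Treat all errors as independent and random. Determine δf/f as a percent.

3.69%

∂f/∂d_o = (d_i/(d_o+d_i))² = 0.712;  ∂f/∂d_i = (d_o/(d_o+d_i))² = 0.0245
δf = √((∂f/∂d_o · δd_o)² + (∂f/∂d_i · δd_i)²) = √(0.117 + 0.000403) = 0.342 cm
f = 9.28 cm, so δf/f = 0.342/9.28 = 0.0369.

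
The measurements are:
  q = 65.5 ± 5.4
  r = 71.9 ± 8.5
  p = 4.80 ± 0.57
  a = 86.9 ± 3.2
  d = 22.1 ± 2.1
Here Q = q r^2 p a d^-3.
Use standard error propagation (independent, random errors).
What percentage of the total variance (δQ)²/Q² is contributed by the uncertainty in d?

51.0%

(δQ/Q)² = (1·δq/q)² + (2·δr/r)² + (1·δp/p)² + (1·δa/a)² + (-3·δd/d)²
  q term: (1×0.0824)² = 0.00680
  r term: (2×0.118)² = 0.0559
  p term: (1×0.119)² = 0.0141
  a term: (1×0.0368)² = 0.00136
  d term: (-3×0.0950)² = 0.0813
Total = 0.159. Share from d = 0.0813/0.159 = 0.510.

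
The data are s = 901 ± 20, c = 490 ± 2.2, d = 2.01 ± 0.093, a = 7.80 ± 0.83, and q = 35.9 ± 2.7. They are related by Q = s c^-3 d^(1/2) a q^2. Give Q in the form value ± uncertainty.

Since Q is a product/quotient, work with relative uncertainties:
  (1·δs/s)² = (1×0.0222)² = 0.000493;  (-3·δc/c)² = (-3×0.00449)² = 0.000181;  (½·δd/d)² = (0.5×0.0463)² = 0.000535;  (1·δa/a)² = (1×0.106)² = 0.0113;  (2·δq/q)² = (2×0.0752)² = 0.0226
δQ/Q = √(0.0352) = 0.188
Q = 0.109, so δQ = 0.188 × 0.109 = 0.0205.

0.109 ± 0.0205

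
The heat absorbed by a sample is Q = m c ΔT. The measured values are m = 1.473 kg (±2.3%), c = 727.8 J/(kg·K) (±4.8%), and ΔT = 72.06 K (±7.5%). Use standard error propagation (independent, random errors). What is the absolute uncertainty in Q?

7100 J

Q is a product of powers, so relative uncertainties combine in quadrature:
  (1·δm/m)² = (1×0.0230)² = 0.000529;  (1·δc/c)² = (1×0.0480)² = 0.00230;  (1·δΔT/ΔT)² = (1×0.0750)² = 0.00562
δQ/Q = √(0.00846) = 0.0920
Q = 77250 J, so δQ = 0.0920 × 77250 = 7100 J.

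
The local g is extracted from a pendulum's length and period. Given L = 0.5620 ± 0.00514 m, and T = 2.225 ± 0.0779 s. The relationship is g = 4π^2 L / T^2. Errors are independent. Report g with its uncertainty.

4.482 ± 0.316 m/s^2

For a monomial g ∝ L, T^-2, fractional errors add in quadrature:
  (1·δL/L)² = (1×0.00915)² = 8.36e-05;  (-2·δT/T)² = (-2×0.0350)² = 0.00490
δg/g = √(0.00499) = 0.0706
g = 4.482 m/s^2, so δg = 0.0706 × 4.482 = 0.316 m/s^2.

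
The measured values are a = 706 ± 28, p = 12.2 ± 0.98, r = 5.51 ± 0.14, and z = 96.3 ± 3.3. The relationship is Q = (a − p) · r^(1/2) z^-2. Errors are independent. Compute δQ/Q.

0.0806

Let u = a − p = 694. δu = √(δa² + δp²) = √(784 + 0.960) = 28.0, so δu/u = 0.0404.
Q is then a monomial in u, r, z:
δQ/Q = √((δu/u)² + (½·δr/r)² + (-2·δz/z)²) = √(0.00163 + 0.000161 + 0.00470) = 0.0806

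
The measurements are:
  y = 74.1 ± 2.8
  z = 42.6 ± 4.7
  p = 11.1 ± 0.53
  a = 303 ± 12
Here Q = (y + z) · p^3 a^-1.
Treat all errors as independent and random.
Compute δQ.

Let u = y + z = 117. δu = √(δy² + δz²) = √(7.84 + 22.1) = 5.47, so δu/u = 0.0469.
Q is then a monomial in u, p, a:
δQ/Q = √((δu/u)² + (3·δp/p)² + (-1·δa/a)²) = √(0.00220 + 0.0205 + 0.00157) = 0.156
Q = 527, so δQ = 0.156 × 527 = 82.1.

82.1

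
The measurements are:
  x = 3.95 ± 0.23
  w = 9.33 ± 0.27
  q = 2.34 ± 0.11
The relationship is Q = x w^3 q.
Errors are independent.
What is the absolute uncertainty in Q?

For a monomial Q ∝ x, w^3, q, fractional errors add in quadrature:
  (1·δx/x)² = (1×0.0582)² = 0.00339;  (3·δw/w)² = (3×0.0289)² = 0.00754;  (1·δq/q)² = (1×0.0470)² = 0.00221
δQ/Q = √(0.0131) = 0.115
Q = 7510, so δQ = 0.115 × 7510 = 860.

860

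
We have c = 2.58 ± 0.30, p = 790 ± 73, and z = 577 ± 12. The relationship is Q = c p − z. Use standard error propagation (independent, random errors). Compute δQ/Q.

0.207

Let w = c·p = 2040. δw/w = √((1·δc/c)² + (1·δp/p)²) = √(0.0135 + 0.00854) = 0.149, so δw = 303.
Q = w − z: δQ = √(δw² + δz²) = √(91600 + 144) = 303
Q = 1460, so δQ/Q = 303/1460 = 0.207.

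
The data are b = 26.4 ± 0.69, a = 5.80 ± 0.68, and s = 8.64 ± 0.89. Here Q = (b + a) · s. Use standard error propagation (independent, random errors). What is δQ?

Let u = b + a = 32.2. δu = √(δb² + δa²) = √(0.476 + 0.462) = 0.969, so δu/u = 0.0301.
Q is then a monomial in u, s:
δQ/Q = √((δu/u)² + (1·δs/s)²) = √(0.000905 + 0.0106) = 0.107
Q = 278, so δQ = 0.107 × 278 = 29.9.

29.9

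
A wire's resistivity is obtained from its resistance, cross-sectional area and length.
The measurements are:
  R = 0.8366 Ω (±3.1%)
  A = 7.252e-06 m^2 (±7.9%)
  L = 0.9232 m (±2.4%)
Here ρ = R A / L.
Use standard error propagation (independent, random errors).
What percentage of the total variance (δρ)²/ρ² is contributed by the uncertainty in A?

(δρ/ρ)² = (1·δR/R)² + (1·δA/A)² + (-1·δL/L)²
  R term: (1×0.0310)² = 0.000961
  A term: (1×0.0790)² = 0.00624
  L term: (-1×0.0240)² = 0.000576
Total = 0.00778. Share from A = 0.00624/0.00778 = 0.802.

80.2%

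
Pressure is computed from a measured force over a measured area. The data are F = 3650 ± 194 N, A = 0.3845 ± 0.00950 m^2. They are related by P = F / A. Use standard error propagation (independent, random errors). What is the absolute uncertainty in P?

556 Pa

Products/powers → add relative errors in quadrature, weighted by exponent:
  (1·δF/F)² = (1×0.0532)² = 0.00282;  (-1·δA/A)² = (-1×0.0247)² = 0.000610
δP/P = √(0.00344) = 0.0586
P = 9493 Pa, so δP = 0.0586 × 9493 = 556 Pa.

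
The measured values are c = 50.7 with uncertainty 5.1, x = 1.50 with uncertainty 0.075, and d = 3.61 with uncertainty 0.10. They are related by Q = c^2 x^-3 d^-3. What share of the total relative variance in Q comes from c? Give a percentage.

(δQ/Q)² = (2·δc/c)² + (-3·δx/x)² + (-3·δd/d)²
  c term: (2×0.101)² = 0.0405
  x term: (-3×0.0500)² = 0.0225
  d term: (-3×0.0277)² = 0.00691
Total = 0.0699. Share from c = 0.0405/0.0699 = 0.579.

57.9%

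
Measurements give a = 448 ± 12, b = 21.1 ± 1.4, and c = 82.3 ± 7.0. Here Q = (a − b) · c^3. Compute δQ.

Let u = a − b = 427. δu = √(δa² + δb²) = √(144 + 1.96) = 12.1, so δu/u = 0.0283.
Q is then a monomial in u, c:
δQ/Q = √((δu/u)² + (3·δc/c)²) = √(0.000801 + 0.0651) = 0.257
Q = 2.38e+08, so δQ = 0.257 × 2.38e+08 = 6.11e+07.

6.11e+07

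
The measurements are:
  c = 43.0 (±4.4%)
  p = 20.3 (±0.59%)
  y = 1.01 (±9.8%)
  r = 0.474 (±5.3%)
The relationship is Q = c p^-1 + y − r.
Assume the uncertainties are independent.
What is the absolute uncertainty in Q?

Let w = c·p^-1 = 2.12. δw/w = √((1·δc/c)² + (-1·δp/p)²) = √(0.00194 + 3.48e-05) = 0.0444, so δw = 0.0940.
Q = w + y − r: δQ = √(δw² + δy² + δr²) = √(0.00884 + 0.00980 + 0.000631) = 0.139

0.139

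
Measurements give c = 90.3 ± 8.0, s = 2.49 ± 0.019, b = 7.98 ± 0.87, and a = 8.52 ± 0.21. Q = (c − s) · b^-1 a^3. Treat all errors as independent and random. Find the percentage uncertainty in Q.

Let u = c − s = 87.8. δu = √(δc² + δs²) = √(64.0 + 0.000361) = 8.00, so δu/u = 0.0911.
Q is then a monomial in u, b, a:
δQ/Q = √((δu/u)² + (-1·δb/b)² + (3·δa/a)²) = √(0.00830 + 0.0119 + 0.00547) = 0.160

16.0%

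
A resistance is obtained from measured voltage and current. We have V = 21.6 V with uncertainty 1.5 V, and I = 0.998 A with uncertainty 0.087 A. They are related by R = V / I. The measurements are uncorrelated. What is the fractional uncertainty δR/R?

Relative error in a monomial: (δR/R)² = Σ (nᵢ · δxᵢ/xᵢ)².
  (1·δV/V)² = (1×0.0694)² = 0.00482;  (-1·δI/I)² = (-1×0.0872)² = 0.00760
δR/R = √(0.0124) = 0.111

0.111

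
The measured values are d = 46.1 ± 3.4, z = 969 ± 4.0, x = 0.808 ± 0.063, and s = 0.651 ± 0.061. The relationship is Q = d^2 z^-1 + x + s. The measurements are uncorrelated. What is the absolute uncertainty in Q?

Let p = d^2·z^-1 = 2.19. δp/p = √((2·δd/d)² + (-1·δz/z)²) = √(0.0218 + 1.7e-05) = 0.148, so δp = 0.324.
Q = p + x + s: δQ = √(δp² + δx² + δs²) = √(0.105 + 0.00397 + 0.00372) = 0.335

0.335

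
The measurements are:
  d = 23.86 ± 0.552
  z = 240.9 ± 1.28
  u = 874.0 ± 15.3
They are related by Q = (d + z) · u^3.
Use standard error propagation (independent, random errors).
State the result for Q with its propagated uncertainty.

Let w = d + z = 264.8. δw = √(δd² + δz²) = √(0.305 + 1.64) = 1.39, so δw/w = 0.00526.
Q is then a monomial in w, u:
δQ/Q = √((δw/w)² + (3·δu/u)²) = √(2.77e-05 + 0.00276) = 0.0528
Q = 1.768e+11, so δQ = 0.0528 × 1.768e+11 = 9.33e+09.

(1.768 ± 0.0933) × 10^11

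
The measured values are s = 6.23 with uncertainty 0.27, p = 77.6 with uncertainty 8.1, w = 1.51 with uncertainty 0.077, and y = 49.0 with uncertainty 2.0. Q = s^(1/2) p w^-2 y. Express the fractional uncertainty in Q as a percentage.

15.3%

Relative error in a monomial: (δQ/Q)² = Σ (nᵢ · δxᵢ/xᵢ)².
  (½·δs/s)² = (0.5×0.0433)² = 0.000470;  (1·δp/p)² = (1×0.104)² = 0.0109;  (-2·δw/w)² = (-2×0.0510)² = 0.0104;  (1·δy/y)² = (1×0.0408)² = 0.00167
δQ/Q = √(0.0234) = 0.153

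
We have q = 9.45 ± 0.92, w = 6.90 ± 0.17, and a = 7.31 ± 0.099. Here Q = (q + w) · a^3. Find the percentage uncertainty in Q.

Let u = q + w = 16.4. δu = √(δq² + δw²) = √(0.846 + 0.0289) = 0.936, so δu/u = 0.0572.
Q is then a monomial in u, a:
δQ/Q = √((δu/u)² + (3·δa/a)²) = √(0.00327 + 0.00165) = 0.0702

7.02%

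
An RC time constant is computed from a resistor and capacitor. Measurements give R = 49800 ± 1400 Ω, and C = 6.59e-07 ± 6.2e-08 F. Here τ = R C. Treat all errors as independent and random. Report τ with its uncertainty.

0.0328 ± 0.00322 s

Products/powers → add relative errors in quadrature, weighted by exponent:
  (1·δR/R)² = (1×0.0281)² = 0.000790;  (1·δC/C)² = (1×0.0941)² = 0.00885
δτ/τ = √(0.00964) = 0.0982
τ = 0.0328 s, so δτ = 0.0982 × 0.0328 = 0.00322 s.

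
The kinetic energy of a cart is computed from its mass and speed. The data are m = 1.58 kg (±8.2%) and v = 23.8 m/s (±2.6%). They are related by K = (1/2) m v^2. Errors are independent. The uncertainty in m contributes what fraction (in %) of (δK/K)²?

(δK/K)² = (1·δm/m)² + (2·δv/v)²
  m term: (1×0.0820)² = 0.00672
  v term: (2×0.0260)² = 0.00270
Total = 0.00943. Share from m = 0.00672/0.00943 = 0.713.

71.3%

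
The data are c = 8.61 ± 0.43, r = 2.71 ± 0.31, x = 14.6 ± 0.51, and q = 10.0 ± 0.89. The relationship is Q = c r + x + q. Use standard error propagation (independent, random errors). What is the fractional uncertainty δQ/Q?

0.0644

Let p = c·r = 23.3. δp/p = √((1·δc/c)² + (1·δr/r)²) = √(0.00249 + 0.0131) = 0.125, so δp = 2.91.
Q = p + x + q: δQ = √(δp² + δx² + δq²) = √(8.48 + 0.260 + 0.792) = 3.09
Q = 47.9, so δQ/Q = 3.09/47.9 = 0.0644.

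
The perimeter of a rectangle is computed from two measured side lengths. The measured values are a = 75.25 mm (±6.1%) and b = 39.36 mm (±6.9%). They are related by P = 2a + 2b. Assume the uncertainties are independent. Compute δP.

10.7 mm

P is a linear combination, so absolute uncertainties add in quadrature:
  (2·δa)² = 84.3;  (2·δb)² = 29.5
δP = √(114) = 10.7 mm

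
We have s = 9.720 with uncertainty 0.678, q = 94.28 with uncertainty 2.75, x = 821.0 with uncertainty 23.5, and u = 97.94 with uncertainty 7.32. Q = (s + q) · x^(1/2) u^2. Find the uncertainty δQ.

4.36e+06

Let w = s + q = 104.0. δw = √(δs² + δq²) = √(0.460 + 7.56) = 2.83, so δw/w = 0.0272.
Q is then a monomial in w, x, u:
δQ/Q = √((δw/w)² + (½·δx/x)² + (2·δu/u)²) = √(0.000742 + 0.000205 + 0.0223) = 0.153
Q = 2.858e+07, so δQ = 0.153 × 2.858e+07 = 4.36e+06.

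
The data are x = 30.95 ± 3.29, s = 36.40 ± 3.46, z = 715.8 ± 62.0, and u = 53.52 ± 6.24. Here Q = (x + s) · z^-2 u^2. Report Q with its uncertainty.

0.3765 ± 0.113

Let w = x + s = 67.35. δw = √(δx² + δs²) = √(10.8 + 12.0) = 4.77, so δw/w = 0.0709.
Q is then a monomial in w, z, u:
δQ/Q = √((δw/w)² + (-2·δz/z)² + (2·δu/u)²) = √(0.00503 + 0.0300 + 0.0544) = 0.299
Q = 0.3765, so δQ = 0.299 × 0.3765 = 0.113.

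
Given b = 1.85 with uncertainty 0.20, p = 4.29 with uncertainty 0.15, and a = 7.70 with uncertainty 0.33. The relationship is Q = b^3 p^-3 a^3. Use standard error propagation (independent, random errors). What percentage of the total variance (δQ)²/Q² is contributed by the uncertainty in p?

8.29%

(δQ/Q)² = (3·δb/b)² + (-3·δp/p)² + (3·δa/a)²
  b term: (3×0.108)² = 0.105
  p term: (-3×0.0350)² = 0.0110
  a term: (3×0.0429)² = 0.0165
Total = 0.133. Share from p = 0.0110/0.133 = 0.0829.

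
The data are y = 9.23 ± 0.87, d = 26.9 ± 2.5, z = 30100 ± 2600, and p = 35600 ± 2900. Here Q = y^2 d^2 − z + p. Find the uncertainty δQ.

16800

Let w = y^2·d^2 = 61600. δw/w = √((2·δy/y)² + (2·δd/d)²) = √(0.0355 + 0.0345) = 0.265, so δw = 16300.
Q = w − z + p: δQ = √(δw² + δz² + δp²) = √(2.66e+08 + 6.76e+06 + 8.41e+06) = 16800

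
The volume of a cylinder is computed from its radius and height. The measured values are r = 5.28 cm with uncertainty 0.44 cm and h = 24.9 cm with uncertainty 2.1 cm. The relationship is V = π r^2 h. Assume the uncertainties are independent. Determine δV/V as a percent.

18.7%

Since V is a product/quotient, work with relative uncertainties:
  (2·δr/r)² = (2×0.0833)² = 0.0278;  (1·δh/h)² = (1×0.0843)² = 0.00711
δV/V = √(0.0349) = 0.187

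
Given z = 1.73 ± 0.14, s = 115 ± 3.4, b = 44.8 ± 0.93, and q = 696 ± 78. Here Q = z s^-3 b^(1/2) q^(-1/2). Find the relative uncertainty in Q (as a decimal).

0.133

Each factor contributes (exponent × relative error)² to (δQ/Q)²:
  (1·δz/z)² = (1×0.0809)² = 0.00655;  (-3·δs/s)² = (-3×0.0296)² = 0.00787;  (½·δb/b)² = (0.5×0.0208)² = 0.000108;  (−½·δq/q)² = (-0.5×0.112)² = 0.00314
δQ/Q = √(0.0177) = 0.133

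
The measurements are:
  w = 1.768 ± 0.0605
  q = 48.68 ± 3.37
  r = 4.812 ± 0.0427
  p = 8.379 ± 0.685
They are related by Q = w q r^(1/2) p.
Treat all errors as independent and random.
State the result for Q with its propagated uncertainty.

Products/powers → add relative errors in quadrature, weighted by exponent:
  (1·δw/w)² = (1×0.0342)² = 0.00117;  (1·δq/q)² = (1×0.0692)² = 0.00479;  (½·δr/r)² = (0.5×0.00887)² = 1.97e-05;  (1·δp/p)² = (1×0.0818)² = 0.00668
δQ/Q = √(0.0127) = 0.113
Q = 1582, so δQ = 0.113 × 1582 = 178.

1582 ± 178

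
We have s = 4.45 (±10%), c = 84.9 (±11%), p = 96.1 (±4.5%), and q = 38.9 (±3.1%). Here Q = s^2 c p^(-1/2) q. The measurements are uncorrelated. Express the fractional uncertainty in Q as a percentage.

23.1%

Each factor contributes (exponent × relative error)² to (δQ/Q)²:
  (2·δs/s)² = (2×0.100)² = 0.0400;  (1·δc/c)² = (1×0.110)² = 0.0121;  (−½·δp/p)² = (-0.5×0.0450)² = 0.000506;  (1·δq/q)² = (1×0.0310)² = 0.000961
δQ/Q = √(0.0536) = 0.231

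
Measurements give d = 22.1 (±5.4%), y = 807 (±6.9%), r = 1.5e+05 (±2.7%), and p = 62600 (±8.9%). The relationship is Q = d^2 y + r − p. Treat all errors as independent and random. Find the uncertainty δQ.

Let w = d^2·y = 3.94e+05. δw/w = √((2·δd/d)² + (1·δy/y)²) = √(0.0117 + 0.00476) = 0.128, so δw = 50500.
Q = w + r − p: δQ = √(δw² + δr² + δp²) = √(2.55e+09 + 1.64e+07 + 3.1e+07) = 51000

51000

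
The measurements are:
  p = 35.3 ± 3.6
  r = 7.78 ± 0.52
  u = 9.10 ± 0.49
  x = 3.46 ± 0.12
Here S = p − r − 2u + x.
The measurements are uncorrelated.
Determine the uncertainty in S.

3.77

Each term contributes (cᵢ δxᵢ)² to (δS)²:
  (δp)² = 13.0;  (δr)² = 0.270;  (2·δu)² = 0.960;  (δx)² = 0.0144
δS = √(14.2) = 3.77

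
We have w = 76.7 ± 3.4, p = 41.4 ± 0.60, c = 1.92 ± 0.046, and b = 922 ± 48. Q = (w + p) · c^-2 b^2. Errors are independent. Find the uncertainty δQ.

Let u = w + p = 118. δu = √(δw² + δp²) = √(11.6 + 0.360) = 3.45, so δu/u = 0.0292.
Q is then a monomial in u, c, b:
δQ/Q = √((δu/u)² + (-2·δc/c)² + (2·δb/b)²) = √(0.000855 + 0.00230 + 0.0108) = 0.118
Q = 2.72e+07, so δQ = 0.118 × 2.72e+07 = 3.22e+06.

3.22e+06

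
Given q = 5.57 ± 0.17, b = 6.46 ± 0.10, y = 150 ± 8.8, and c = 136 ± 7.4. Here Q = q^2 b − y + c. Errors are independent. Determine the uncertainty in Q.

Let p = q^2·b = 200. δp/p = √((2·δq/q)² + (1·δb/b)²) = √(0.00373 + 0.000240) = 0.0630, so δp = 12.6.
Q = p − y + c: δQ = √(δp² + δy² + δc²) = √(159 + 77.4 + 54.8) = 17.1

17.1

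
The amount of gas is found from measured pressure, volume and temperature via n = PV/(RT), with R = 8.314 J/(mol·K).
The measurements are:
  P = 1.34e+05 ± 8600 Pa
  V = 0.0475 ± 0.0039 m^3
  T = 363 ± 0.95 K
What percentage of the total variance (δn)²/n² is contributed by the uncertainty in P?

(δn/n)² = (1·δP/P)² + (1·δV/V)² + (-1·δT/T)²
  P term: (1×0.0642)² = 0.00412
  V term: (1×0.0821)² = 0.00674
  T term: (-1×0.00262)² = 6.85e-06
Total = 0.0109. Share from P = 0.00412/0.0109 = 0.379.

37.9%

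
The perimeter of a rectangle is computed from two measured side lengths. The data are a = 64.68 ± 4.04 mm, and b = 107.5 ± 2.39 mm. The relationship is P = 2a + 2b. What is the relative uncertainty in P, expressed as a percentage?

2.73%

Each term contributes (cᵢ δxᵢ)² to (δP)²:
  (2·δa)² = 65.3;  (2·δb)² = 22.8
δP = √(88.1) = 9.39 mm
P = 344.4 mm, so δP/P = 9.39/344.4 = 0.0273.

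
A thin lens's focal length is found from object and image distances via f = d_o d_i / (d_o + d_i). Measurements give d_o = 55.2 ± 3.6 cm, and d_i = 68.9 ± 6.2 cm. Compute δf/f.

0.0540

∂f/∂d_o = (d_i/(d_o+d_i))² = 0.308;  ∂f/∂d_i = (d_o/(d_o+d_i))² = 0.198
δf = √((∂f/∂d_o · δd_o)² + (∂f/∂d_i · δd_i)²) = √(1.23 + 1.50) = 1.65 cm
f = 30.6 cm, so δf/f = 1.65/30.6 = 0.0540.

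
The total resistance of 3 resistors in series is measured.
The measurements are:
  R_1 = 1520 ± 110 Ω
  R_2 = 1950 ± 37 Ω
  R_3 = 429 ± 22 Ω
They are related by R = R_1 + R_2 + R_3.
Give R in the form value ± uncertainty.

Sums and differences: (δR)² = Σ (cᵢ δxᵢ)².
  (δR_1)² = 12100;  (δR_2)² = 1370;  (δR_3)² = 484
δR = √(14000) = 118 Ω
R = 3900 Ω.

3900 ± 118 Ω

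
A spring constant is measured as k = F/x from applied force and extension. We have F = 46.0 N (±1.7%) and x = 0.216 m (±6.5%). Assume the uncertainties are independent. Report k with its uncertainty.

213 ± 14.3 N/m

Each factor contributes (exponent × relative error)² to (δk/k)²:
  (1·δF/F)² = (1×0.0170)² = 0.000289;  (-1·δx/x)² = (-1×0.0650)² = 0.00423
δk/k = √(0.00451) = 0.0672
k = 213 N/m, so δk = 0.0672 × 213 = 14.3 N/m.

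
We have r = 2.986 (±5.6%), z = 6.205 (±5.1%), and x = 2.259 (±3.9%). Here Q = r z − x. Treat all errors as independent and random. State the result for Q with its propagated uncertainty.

Let p = r·z = 18.53. δp/p = √((1·δr/r)² + (1·δz/z)²) = √(0.00314 + 0.00260) = 0.0757, so δp = 1.40.
Q = p − x: δQ = √(δp² + δx²) = √(1.97 + 0.00776) = 1.41
Q = 16.27.

16.27 ± 1.41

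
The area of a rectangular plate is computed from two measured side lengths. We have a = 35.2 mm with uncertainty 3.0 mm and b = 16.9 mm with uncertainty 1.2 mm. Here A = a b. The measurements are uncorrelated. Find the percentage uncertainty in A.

11.1%

Each factor contributes (exponent × relative error)² to (δA/A)²:
  (1·δa/a)² = (1×0.0852)² = 0.00726;  (1·δb/b)² = (1×0.0710)² = 0.00504
δA/A = √(0.0123) = 0.111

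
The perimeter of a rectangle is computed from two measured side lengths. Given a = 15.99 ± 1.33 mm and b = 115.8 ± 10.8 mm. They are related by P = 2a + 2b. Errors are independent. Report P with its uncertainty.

263.6 ± 21.8 mm

Each term contributes (cᵢ δxᵢ)² to (δP)²:
  (2·δa)² = 7.08;  (2·δb)² = 467
δP = √(474) = 21.8 mm
P = 263.6 mm.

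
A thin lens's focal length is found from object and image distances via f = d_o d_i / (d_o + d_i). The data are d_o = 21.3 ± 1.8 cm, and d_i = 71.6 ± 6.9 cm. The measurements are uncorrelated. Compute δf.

∂f/∂d_o = (d_i/(d_o+d_i))² = 0.594;  ∂f/∂d_i = (d_o/(d_o+d_i))² = 0.0526
δf = √((∂f/∂d_o · δd_o)² + (∂f/∂d_i · δd_i)²) = √(1.14 + 0.132) = 1.13 cm

1.13 cm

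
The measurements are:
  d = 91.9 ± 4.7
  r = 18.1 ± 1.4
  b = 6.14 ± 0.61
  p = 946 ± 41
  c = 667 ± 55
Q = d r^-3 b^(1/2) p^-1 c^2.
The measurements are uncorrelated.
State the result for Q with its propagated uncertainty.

18.1 ± 5.36

Since Q is a product/quotient, work with relative uncertainties:
  (1·δd/d)² = (1×0.0511)² = 0.00262;  (-3·δr/r)² = (-3×0.0773)² = 0.0538;  (½·δb/b)² = (0.5×0.0993)² = 0.00247;  (-1·δp/p)² = (-1×0.0433)² = 0.00188;  (2·δc/c)² = (2×0.0825)² = 0.0272
δQ/Q = √(0.0880) = 0.297
Q = 18.1, so δQ = 0.297 × 18.1 = 5.36.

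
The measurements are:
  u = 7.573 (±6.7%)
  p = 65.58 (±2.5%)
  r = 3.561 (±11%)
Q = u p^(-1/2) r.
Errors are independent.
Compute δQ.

0.431

Each factor contributes (exponent × relative error)² to (δQ/Q)²:
  (1·δu/u)² = (1×0.0670)² = 0.00449;  (−½·δp/p)² = (-0.5×0.0250)² = 0.000156;  (1·δr/r)² = (1×0.110)² = 0.0121
δQ/Q = √(0.0167) = 0.129
Q = 3.330, so δQ = 0.129 × 3.330 = 0.431.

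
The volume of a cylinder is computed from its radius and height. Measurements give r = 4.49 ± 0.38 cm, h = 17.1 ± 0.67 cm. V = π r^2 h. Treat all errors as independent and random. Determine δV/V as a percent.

For a monomial V ∝ r^2, h, fractional errors add in quadrature:
  (2·δr/r)² = (2×0.0846)² = 0.0287;  (1·δh/h)² = (1×0.0392)² = 0.00154
δV/V = √(0.0302) = 0.174

17.4%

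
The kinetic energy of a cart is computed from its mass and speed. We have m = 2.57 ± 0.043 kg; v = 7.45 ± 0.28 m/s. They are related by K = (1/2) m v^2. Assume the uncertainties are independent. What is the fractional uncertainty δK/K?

0.0770

Products/powers → add relative errors in quadrature, weighted by exponent:
  (1·δm/m)² = (1×0.0167)² = 0.000280;  (2·δv/v)² = (2×0.0376)² = 0.00565
δK/K = √(0.00593) = 0.0770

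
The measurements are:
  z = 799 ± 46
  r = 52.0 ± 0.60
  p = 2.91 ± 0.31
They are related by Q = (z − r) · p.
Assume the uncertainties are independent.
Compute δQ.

267

Let u = z − r = 747. δu = √(δz² + δr²) = √(2120 + 0.360) = 46.0, so δu/u = 0.0616.
Q is then a monomial in u, p:
δQ/Q = √((δu/u)² + (1·δp/p)²) = √(0.00379 + 0.0113) = 0.123
Q = 2170, so δQ = 0.123 × 2170 = 267.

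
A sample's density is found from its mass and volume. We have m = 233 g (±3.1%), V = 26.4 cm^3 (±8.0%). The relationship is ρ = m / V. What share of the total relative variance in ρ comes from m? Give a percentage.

(δρ/ρ)² = (1·δm/m)² + (-1·δV/V)²
  m term: (1×0.0310)² = 0.000961
  V term: (-1×0.0800)² = 0.00640
Total = 0.00736. Share from m = 0.000961/0.00736 = 0.131.

13.1%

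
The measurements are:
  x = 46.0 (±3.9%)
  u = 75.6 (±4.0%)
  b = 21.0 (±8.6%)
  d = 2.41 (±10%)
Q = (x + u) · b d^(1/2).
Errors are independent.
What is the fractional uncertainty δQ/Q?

0.104

Let w = x + u = 122. δw = √(δx² + δu²) = √(3.22 + 9.14) = 3.52, so δw/w = 0.0289.
Q is then a monomial in w, b, d:
δQ/Q = √((δw/w)² + (1·δb/b)² + (½·δd/d)²) = √(0.000836 + 0.00740 + 0.00250) = 0.104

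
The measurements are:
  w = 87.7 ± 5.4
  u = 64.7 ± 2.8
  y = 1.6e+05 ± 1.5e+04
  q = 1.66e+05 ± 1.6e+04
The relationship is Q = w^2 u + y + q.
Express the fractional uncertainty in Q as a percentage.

Let p = w^2·u = 4.98e+05. δp/p = √((2·δw/w)² + (1·δu/u)²) = √(0.0152 + 0.00187) = 0.131, so δp = 65000.
Q = p + y + q: δQ = √(δp² + δy² + δq²) = √(4.22e+09 + 2.25e+08 + 2.56e+08) = 68600
Q = 8.24e+05, so δQ/Q = 68600/8.24e+05 = 0.0832.

8.32%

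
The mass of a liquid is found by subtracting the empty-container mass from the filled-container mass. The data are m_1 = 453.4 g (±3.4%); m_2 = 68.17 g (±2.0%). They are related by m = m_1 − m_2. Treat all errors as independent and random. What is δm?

15.5 g

Absolute uncertainties add in quadrature for a linear combination:
  (δm_1)² = 238;  (δm_2)² = 1.86
δm = √(239) = 15.5 g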